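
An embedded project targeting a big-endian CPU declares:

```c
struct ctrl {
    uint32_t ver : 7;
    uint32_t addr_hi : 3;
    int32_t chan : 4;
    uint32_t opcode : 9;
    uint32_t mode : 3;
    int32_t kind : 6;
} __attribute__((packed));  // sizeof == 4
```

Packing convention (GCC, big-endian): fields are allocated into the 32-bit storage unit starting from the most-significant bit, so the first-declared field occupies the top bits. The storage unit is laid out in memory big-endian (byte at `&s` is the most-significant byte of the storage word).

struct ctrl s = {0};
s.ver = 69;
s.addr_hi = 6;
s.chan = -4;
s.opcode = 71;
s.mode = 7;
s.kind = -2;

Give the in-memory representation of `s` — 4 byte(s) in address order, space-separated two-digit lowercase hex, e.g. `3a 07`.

[25+:7] ver=69 & 0x7f = 0x45; word=0x8a000000
[22+:3] addr_hi=6 & 0x7 = 0x6; word=0x8b800000
[18+:4] chan=-4 & 0xf = 0xc; word=0x8bb00000
[9+:9] opcode=71 & 0x1ff = 0x47; word=0x8bb08e00
[6+:3] mode=7 & 0x7 = 0x7; word=0x8bb08fc0
[0+:6] kind=-2 & 0x3f = 0x3e; word=0x8bb08ffe
word = 0x8bb08ffe → big-endian bytes:
  [0]=0x8b  [1]=0xb0  [2]=0x8f  [3]=0xfe

8b b0 8f fe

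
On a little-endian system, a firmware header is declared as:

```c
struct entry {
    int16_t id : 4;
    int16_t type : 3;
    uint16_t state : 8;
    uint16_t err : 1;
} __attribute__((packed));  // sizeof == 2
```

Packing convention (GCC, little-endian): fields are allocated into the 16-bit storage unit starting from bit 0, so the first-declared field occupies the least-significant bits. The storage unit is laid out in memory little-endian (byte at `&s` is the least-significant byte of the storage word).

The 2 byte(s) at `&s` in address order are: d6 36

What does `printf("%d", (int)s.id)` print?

6

[0]=0xd6 [1]=0x36 (little-endian) → word 0x36d6
id:4 @ bit 0 → (0x36d6>>0)&0xf = 0x6  ←
type:3 @ bit 4 → (0x36d6>>4)&0x7 = 0x5
state:8 @ bit 7 → (0x36d6>>7)&0xff = 0x6d
err:1 @ bit 15 → (0x36d6>>15)&0x1 = 0x0
id signed 4b, MSB=0: value = 6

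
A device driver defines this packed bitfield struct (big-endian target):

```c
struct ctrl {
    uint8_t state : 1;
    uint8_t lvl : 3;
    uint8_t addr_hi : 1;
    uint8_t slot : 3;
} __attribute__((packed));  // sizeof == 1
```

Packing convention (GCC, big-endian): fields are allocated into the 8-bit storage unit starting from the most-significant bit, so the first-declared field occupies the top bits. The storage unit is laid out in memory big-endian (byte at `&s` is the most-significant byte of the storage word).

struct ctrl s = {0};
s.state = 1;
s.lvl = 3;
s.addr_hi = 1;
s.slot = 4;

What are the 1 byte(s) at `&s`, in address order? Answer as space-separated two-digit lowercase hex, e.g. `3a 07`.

bc

state (1b) val=1 bits=0x1 at bit 7: 0x80
lvl (3b) val=3 bits=0x3 at bit 4: 0xb0
addr_hi (1b) val=1 bits=0x1 at bit 3: 0xb8
slot (3b) val=4 bits=0x4 at bit 0: 0xbc
word = 0xbc → big-endian bytes:
  [0]=0xbc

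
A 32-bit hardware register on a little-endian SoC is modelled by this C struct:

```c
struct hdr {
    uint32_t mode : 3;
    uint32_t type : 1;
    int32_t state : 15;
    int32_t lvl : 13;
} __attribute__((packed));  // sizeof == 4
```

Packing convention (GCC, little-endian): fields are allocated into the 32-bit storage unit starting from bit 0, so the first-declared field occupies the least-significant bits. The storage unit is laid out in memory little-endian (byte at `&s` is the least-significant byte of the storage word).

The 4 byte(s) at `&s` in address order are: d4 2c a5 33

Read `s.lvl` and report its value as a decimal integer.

[0]=0xd4 [1]=0x2c [2]=0xa5 [3]=0x33 (little-endian) → word 0x33a52cd4
mode [0+:3] = (word>>0) & 0x7 = 4
type [3+:1] = (word>>3) & 0x1 = 0
state [4+:15] = (word>>4) & 0x7fff = 21197
lvl [19+:13] = (word>>19) & 0x1fff = 1652  ←
lvl signed 13b, MSB=0: value = 1652

1652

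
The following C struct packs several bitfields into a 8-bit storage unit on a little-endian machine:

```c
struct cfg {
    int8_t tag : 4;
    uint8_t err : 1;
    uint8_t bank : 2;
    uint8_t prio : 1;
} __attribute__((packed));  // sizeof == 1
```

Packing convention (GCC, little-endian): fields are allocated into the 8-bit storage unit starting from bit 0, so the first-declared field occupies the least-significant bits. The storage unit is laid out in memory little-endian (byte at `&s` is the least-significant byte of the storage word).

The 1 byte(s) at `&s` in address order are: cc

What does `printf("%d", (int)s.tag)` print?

-4

[0]=0xcc (little-endian) → word 0xcc
tag:4 @ bit 0 → (0xcc>>0)&0xf = 0xc  ←
err:1 @ bit 4 → (0xcc>>4)&0x1 = 0x0
bank:2 @ bit 5 → (0xcc>>5)&0x3 = 0x2
prio:1 @ bit 7 → (0xcc>>7)&0x1 = 0x1
tag signed 4b, MSB=1: 12 - 16 = -4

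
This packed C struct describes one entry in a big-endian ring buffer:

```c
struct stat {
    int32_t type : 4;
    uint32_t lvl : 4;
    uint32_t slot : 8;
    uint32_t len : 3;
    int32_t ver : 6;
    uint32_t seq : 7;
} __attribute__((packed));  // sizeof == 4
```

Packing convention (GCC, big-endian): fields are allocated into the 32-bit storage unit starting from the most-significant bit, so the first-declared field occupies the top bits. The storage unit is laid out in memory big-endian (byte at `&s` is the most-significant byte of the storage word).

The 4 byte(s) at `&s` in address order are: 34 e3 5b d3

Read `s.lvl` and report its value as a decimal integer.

4

[0]=0x34 [1]=0xe3 [2]=0x5b [3]=0xd3 (big-endian) → word 0x34e35bd3
type [28+:4] = (word>>28) & 0xf = 3
lvl [24+:4] = (word>>24) & 0xf = 4  ←
slot [16+:8] = (word>>16) & 0xff = 227
len [13+:3] = (word>>13) & 0x7 = 2
ver [7+:6] = (word>>7) & 0x3f = 55
seq [0+:7] = (word>>0) & 0x7f = 83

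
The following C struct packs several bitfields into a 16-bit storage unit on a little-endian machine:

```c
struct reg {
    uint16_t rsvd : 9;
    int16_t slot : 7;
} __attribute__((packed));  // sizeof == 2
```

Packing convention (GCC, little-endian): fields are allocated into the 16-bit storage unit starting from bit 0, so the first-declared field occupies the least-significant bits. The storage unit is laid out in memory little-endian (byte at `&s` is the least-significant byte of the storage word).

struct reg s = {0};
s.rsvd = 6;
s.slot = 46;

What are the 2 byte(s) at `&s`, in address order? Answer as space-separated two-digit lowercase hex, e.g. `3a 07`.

06 5c

rsvd:9 = 6 → 0x6 << 0 → word 0x0006
slot:7 = 46 → 0x2e << 9 → word 0x5c06
word = 0x5c06 → little-endian bytes:
  [0]=0x06  [1]=0x5c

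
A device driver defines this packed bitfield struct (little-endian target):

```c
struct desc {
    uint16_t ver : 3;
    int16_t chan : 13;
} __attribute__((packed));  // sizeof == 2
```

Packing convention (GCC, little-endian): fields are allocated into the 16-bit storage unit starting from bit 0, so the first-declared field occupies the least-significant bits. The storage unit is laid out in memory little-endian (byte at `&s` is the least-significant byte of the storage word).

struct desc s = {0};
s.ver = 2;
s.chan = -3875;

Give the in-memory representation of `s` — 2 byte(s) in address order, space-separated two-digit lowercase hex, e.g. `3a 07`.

[0+:3] ver=2 & 0x7 = 0x2; word=0x0002
[3+:13] chan=-3875 & 0x1fff = 0x10dd; word=0x86ea
word = 0x86ea → little-endian bytes:
  [0]=0xea  [1]=0x86

ea 86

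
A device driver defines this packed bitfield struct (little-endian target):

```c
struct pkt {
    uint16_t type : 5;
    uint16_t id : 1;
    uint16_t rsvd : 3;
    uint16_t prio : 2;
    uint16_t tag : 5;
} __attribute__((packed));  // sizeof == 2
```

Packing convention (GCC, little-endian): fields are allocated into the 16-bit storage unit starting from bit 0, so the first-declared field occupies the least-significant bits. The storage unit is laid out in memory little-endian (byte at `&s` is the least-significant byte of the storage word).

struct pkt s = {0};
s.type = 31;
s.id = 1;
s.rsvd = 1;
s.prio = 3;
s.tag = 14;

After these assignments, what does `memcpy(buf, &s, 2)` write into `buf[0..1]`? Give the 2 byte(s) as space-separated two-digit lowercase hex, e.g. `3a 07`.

7f 76

type:5 = 31 → 0x1f << 0 → word 0x001f
id:1 = 1 → 0x1 << 5 → word 0x003f
rsvd:3 = 1 → 0x1 << 6 → word 0x007f
prio:2 = 3 → 0x3 << 9 → word 0x067f
tag:5 = 14 → 0xe << 11 → word 0x767f
word = 0x767f → little-endian bytes:
  [0]=0x7f  [1]=0x76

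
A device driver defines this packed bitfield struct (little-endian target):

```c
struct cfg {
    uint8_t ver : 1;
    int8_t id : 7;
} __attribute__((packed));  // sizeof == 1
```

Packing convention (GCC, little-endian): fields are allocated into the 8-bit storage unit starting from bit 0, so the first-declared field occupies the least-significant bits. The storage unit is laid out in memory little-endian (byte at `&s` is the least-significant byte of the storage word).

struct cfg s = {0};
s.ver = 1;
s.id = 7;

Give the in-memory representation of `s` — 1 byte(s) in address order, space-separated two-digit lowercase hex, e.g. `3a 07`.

0f

[0+:1] ver=1 & 0x1 = 0x1; word=0x01
[1+:7] id=7 & 0x7f = 0x7; word=0x0f
word = 0x0f → little-endian bytes:
  [0]=0x0f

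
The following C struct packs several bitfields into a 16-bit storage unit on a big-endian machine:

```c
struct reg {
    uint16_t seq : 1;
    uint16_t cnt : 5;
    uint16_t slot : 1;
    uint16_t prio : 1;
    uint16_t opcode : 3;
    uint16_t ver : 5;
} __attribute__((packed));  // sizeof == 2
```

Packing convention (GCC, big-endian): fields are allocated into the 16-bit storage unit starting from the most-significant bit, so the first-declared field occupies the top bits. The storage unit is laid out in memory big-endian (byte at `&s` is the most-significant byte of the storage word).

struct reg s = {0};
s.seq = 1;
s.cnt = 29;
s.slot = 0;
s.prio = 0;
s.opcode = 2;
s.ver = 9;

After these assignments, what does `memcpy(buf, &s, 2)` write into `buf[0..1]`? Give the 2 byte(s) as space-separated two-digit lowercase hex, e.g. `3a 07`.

seq (1b) val=1 bits=0x1 at bit 15: 0x8000
cnt (5b) val=29 bits=0x1d at bit 10: 0xf400
slot (1b) val=0 bits=0x0 at bit 9: 0xf400
prio (1b) val=0 bits=0x0 at bit 8: 0xf400
opcode (3b) val=2 bits=0x2 at bit 5: 0xf440
ver (5b) val=9 bits=0x9 at bit 0: 0xf449
word = 0xf449 → big-endian bytes:
  [0]=0xf4  [1]=0x49

f4 49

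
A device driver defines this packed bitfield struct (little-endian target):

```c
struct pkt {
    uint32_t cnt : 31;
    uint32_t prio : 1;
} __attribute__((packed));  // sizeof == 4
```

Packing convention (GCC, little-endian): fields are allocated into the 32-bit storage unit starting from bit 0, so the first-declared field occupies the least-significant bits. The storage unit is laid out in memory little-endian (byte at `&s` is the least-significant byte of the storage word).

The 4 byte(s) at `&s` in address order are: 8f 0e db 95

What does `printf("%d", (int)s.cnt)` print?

366677647

[0]=0x8f [1]=0x0e [2]=0xdb [3]=0x95 (little-endian) → word 0x95db0e8f
cnt [0+:31] = (word>>0) & 0x7fffffff = 366677647  ←
prio [31+:1] = (word>>31) & 0x1 = 1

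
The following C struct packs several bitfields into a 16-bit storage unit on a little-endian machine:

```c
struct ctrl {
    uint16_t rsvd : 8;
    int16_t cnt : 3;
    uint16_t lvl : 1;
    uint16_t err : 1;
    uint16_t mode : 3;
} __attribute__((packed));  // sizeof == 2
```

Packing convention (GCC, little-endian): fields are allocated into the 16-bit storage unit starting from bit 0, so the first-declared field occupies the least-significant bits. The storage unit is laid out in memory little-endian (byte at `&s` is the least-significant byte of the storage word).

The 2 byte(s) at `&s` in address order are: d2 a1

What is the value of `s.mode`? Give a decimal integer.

[0]=0xd2 [1]=0xa1 (little-endian) → word 0xa1d2
rsvd [0+:8] = (word>>0) & 0xff = 210
cnt [8+:3] = (word>>8) & 0x7 = 1
lvl [11+:1] = (word>>11) & 0x1 = 0
err [12+:1] = (word>>12) & 0x1 = 0
mode [13+:3] = (word>>13) & 0x7 = 5  ←

5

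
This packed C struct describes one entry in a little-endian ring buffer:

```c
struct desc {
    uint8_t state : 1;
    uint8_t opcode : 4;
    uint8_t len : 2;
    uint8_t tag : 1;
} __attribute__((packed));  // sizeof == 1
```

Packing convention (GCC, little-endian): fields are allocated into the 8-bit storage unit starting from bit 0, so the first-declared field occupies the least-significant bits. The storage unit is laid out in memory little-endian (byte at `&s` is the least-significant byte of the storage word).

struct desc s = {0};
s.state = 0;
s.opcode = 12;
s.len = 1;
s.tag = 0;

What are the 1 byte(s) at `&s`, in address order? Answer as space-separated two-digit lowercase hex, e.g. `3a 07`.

state (1b) val=0 bits=0x0 at bit 0: 0x00
opcode (4b) val=12 bits=0xc at bit 1: 0x18
len (2b) val=1 bits=0x1 at bit 5: 0x38
tag (1b) val=0 bits=0x0 at bit 7: 0x38
word = 0x38 → little-endian bytes:
  [0]=0x38

38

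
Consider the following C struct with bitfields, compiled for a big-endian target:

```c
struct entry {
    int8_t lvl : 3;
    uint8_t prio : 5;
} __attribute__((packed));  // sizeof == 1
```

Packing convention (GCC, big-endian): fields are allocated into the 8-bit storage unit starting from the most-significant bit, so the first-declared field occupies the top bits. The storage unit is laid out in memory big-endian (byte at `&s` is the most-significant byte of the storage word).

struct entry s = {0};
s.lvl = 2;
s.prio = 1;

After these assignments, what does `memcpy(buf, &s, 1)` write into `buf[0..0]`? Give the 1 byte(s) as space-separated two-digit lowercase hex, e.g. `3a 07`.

41

lvl:3 = 2 → 0x2 << 5 → word 0x40
prio:5 = 1 → 0x1 << 0 → word 0x41
word = 0x41 → big-endian bytes:
  [0]=0x41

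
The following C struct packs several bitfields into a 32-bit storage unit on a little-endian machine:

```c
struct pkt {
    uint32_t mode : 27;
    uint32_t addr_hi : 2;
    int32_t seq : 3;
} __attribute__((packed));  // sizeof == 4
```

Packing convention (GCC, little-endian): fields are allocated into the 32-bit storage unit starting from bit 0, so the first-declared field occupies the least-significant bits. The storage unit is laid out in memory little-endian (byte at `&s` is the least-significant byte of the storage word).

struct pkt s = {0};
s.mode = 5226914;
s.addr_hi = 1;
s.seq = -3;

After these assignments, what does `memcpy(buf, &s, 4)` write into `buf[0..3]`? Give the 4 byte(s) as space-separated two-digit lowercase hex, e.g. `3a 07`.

a2 c1 4f a8

mode (27b) val=5226914 bits=0x4fc1a2 at bit 0: 0x004fc1a2
addr_hi (2b) val=1 bits=0x1 at bit 27: 0x084fc1a2
seq (3b) val=-3 bits=0x5 at bit 29: 0xa84fc1a2
word = 0xa84fc1a2 → little-endian bytes:
  [0]=0xa2  [1]=0xc1  [2]=0x4f  [3]=0xa8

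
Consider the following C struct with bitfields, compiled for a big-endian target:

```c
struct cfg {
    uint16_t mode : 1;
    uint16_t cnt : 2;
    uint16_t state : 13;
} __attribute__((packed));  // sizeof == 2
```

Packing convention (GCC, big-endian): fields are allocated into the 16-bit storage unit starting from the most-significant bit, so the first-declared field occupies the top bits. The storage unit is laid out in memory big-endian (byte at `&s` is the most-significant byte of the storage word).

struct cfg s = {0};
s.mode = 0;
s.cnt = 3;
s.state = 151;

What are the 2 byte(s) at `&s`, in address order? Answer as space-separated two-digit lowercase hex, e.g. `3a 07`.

60 97

mode (1b) val=0 bits=0x0 at bit 15: 0x0000
cnt (2b) val=3 bits=0x3 at bit 13: 0x6000
state (13b) val=151 bits=0x97 at bit 0: 0x6097
word = 0x6097 → big-endian bytes:
  [0]=0x60  [1]=0x97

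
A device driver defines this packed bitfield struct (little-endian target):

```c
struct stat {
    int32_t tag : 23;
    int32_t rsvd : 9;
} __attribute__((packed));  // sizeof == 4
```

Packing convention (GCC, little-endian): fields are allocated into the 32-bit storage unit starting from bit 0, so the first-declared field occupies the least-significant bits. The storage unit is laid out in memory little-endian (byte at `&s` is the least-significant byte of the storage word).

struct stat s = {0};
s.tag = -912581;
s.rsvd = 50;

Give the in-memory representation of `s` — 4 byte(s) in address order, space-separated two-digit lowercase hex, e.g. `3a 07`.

3b 13 72 19

tag (23b) val=-912581 bits=0x72133b at bit 0: 0x0072133b
rsvd (9b) val=50 bits=0x32 at bit 23: 0x1972133b
word = 0x1972133b → little-endian bytes:
  [0]=0x3b  [1]=0x13  [2]=0x72  [3]=0x19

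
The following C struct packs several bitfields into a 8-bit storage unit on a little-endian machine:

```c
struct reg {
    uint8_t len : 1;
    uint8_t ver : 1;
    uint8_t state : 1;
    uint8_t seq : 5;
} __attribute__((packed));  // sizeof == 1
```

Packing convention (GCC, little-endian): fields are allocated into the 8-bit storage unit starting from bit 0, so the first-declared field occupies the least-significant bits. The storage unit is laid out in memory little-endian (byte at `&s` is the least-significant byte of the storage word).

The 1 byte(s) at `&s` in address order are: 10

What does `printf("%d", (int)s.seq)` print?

[0]=0x10 (little-endian) → word 0x10
len:1 @ bit 0 → (0x10>>0)&0x1 = 0x0
ver:1 @ bit 1 → (0x10>>1)&0x1 = 0x0
state:1 @ bit 2 → (0x10>>2)&0x1 = 0x0
seq:5 @ bit 3 → (0x10>>3)&0x1f = 0x2  ←

2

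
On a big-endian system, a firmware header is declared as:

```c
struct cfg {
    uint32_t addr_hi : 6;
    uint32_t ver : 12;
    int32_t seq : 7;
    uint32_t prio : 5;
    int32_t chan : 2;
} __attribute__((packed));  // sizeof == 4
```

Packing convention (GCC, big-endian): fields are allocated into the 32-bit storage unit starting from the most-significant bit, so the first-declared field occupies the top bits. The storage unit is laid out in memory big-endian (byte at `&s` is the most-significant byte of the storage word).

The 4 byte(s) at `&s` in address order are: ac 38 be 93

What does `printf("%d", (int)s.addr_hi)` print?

[0]=0xac [1]=0x38 [2]=0xbe [3]=0x93 (big-endian) → word 0xac38be93
addr_hi:6 @ bit 26 → (0xac38be93>>26)&0x3f = 0x2b  ←
ver:12 @ bit 14 → (0xac38be93>>14)&0xfff = 0xe2
seq:7 @ bit 7 → (0xac38be93>>7)&0x7f = 0x7d
prio:5 @ bit 2 → (0xac38be93>>2)&0x1f = 0x4
chan:2 @ bit 0 → (0xac38be93>>0)&0x3 = 0x3

43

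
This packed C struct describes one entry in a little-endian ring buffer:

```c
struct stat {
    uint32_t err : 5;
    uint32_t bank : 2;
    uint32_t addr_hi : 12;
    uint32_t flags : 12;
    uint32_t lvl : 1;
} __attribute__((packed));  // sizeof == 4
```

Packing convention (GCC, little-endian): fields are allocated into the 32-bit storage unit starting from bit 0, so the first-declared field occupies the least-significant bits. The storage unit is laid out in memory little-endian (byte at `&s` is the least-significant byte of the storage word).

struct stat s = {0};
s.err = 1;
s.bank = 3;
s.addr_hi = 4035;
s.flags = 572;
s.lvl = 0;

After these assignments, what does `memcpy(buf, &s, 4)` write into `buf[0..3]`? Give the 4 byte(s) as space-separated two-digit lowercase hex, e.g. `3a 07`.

e1 e1 e7 11

err:5 = 1 → 0x1 << 0 → word 0x00000001
bank:2 = 3 → 0x3 << 5 → word 0x00000061
addr_hi:12 = 4035 → 0xfc3 << 7 → word 0x0007e1e1
flags:12 = 572 → 0x23c << 19 → word 0x11e7e1e1
lvl:1 = 0 → 0x0 << 31 → word 0x11e7e1e1
word = 0x11e7e1e1 → little-endian bytes:
  [0]=0xe1  [1]=0xe1  [2]=0xe7  [3]=0x11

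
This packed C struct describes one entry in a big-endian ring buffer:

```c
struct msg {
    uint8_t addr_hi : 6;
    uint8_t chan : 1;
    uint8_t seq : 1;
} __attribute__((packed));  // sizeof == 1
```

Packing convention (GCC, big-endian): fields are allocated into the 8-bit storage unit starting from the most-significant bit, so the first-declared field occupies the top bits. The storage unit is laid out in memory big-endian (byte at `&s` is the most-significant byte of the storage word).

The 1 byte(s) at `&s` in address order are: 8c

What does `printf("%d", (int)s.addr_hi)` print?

35

[0]=0x8c (big-endian) → word 0x8c
addr_hi:6 @ bit 2 → (0x8c>>2)&0x3f = 0x23  ←
chan:1 @ bit 1 → (0x8c>>1)&0x1 = 0x0
seq:1 @ bit 0 → (0x8c>>0)&0x1 = 0x0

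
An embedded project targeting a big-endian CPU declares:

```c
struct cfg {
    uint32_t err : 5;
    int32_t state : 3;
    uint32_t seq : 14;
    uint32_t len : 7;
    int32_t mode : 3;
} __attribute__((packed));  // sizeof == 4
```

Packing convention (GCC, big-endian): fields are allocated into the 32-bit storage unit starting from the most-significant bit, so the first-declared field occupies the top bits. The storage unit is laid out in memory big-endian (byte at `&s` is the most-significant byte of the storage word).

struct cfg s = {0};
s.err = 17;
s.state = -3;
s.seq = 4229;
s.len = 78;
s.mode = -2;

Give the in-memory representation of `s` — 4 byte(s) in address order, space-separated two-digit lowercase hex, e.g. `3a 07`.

8d 42 16 76

err (5b) val=17 bits=0x11 at bit 27: 0x88000000
state (3b) val=-3 bits=0x5 at bit 24: 0x8d000000
seq (14b) val=4229 bits=0x1085 at bit 10: 0x8d421400
len (7b) val=78 bits=0x4e at bit 3: 0x8d421670
mode (3b) val=-2 bits=0x6 at bit 0: 0x8d421676
word = 0x8d421676 → big-endian bytes:
  [0]=0x8d  [1]=0x42  [2]=0x16  [3]=0x76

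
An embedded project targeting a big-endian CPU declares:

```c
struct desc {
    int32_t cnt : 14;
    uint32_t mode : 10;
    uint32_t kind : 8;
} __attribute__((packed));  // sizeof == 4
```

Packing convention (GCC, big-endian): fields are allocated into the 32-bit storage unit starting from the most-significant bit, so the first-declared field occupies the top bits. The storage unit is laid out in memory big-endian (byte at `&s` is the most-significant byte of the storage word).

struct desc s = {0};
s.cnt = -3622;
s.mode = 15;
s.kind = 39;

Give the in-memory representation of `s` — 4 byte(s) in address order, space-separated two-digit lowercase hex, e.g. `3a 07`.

[18+:14] cnt=-3622 & 0x3fff = 0x31da; word=0xc7680000
[8+:10] mode=15 & 0x3ff = 0xf; word=0xc7680f00
[0+:8] kind=39 & 0xff = 0x27; word=0xc7680f27
word = 0xc7680f27 → big-endian bytes:
  [0]=0xc7  [1]=0x68  [2]=0x0f  [3]=0x27

c7 68 0f 27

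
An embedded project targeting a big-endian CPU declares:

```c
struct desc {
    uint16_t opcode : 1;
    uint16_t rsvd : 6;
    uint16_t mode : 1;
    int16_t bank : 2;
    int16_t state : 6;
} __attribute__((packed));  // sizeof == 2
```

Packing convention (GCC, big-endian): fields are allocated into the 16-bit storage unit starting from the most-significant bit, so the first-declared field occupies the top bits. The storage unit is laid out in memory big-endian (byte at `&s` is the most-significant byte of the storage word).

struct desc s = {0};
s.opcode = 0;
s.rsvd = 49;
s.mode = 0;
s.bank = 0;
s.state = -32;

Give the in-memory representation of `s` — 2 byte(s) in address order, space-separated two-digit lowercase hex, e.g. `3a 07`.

62 20

[15+:1] opcode=0 & 0x1 = 0x0; word=0x0000
[9+:6] rsvd=49 & 0x3f = 0x31; word=0x6200
[8+:1] mode=0 & 0x1 = 0x0; word=0x6200
[6+:2] bank=0 & 0x3 = 0x0; word=0x6200
[0+:6] state=-32 & 0x3f = 0x20; word=0x6220
word = 0x6220 → big-endian bytes:
  [0]=0x62  [1]=0x20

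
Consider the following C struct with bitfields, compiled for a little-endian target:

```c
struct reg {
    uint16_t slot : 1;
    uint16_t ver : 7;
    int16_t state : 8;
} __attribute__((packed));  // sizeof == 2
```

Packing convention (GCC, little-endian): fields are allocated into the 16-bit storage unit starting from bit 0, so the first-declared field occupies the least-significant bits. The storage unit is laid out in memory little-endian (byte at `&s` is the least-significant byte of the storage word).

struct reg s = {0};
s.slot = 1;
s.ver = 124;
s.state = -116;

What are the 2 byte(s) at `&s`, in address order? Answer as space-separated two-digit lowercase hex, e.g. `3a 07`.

f9 8c

slot (1b) val=1 bits=0x1 at bit 0: 0x0001
ver (7b) val=124 bits=0x7c at bit 1: 0x00f9
state (8b) val=-116 bits=0x8c at bit 8: 0x8cf9
word = 0x8cf9 → little-endian bytes:
  [0]=0xf9  [1]=0x8c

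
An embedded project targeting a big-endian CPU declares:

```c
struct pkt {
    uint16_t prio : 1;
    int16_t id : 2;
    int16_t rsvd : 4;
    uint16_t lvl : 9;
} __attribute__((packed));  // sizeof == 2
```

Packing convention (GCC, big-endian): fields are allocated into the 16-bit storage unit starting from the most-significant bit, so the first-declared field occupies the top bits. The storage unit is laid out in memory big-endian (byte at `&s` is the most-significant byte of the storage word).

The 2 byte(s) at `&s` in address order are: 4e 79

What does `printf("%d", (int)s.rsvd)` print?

[0]=0x4e [1]=0x79 (big-endian) → word 0x4e79
prio [15+:1] = (word>>15) & 0x1 = 0
id [13+:2] = (word>>13) & 0x3 = 2
rsvd [9+:4] = (word>>9) & 0xf = 7  ←
lvl [0+:9] = (word>>0) & 0x1ff = 121
rsvd signed 4b, MSB=0: value = 7

7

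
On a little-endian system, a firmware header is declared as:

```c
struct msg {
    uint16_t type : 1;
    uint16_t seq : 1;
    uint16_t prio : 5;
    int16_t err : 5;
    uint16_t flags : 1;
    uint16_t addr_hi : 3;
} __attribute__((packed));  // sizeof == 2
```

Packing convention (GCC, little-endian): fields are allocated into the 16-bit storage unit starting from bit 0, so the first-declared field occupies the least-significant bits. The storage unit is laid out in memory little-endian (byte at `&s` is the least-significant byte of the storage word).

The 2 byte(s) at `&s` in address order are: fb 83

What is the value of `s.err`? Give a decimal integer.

7

[0]=0xfb [1]=0x83 (little-endian) → word 0x83fb
type [0+:1] = (word>>0) & 0x1 = 1
seq [1+:1] = (word>>1) & 0x1 = 1
prio [2+:5] = (word>>2) & 0x1f = 30
err [7+:5] = (word>>7) & 0x1f = 7  ←
flags [12+:1] = (word>>12) & 0x1 = 0
addr_hi [13+:3] = (word>>13) & 0x7 = 4
err signed 5b, MSB=0: value = 7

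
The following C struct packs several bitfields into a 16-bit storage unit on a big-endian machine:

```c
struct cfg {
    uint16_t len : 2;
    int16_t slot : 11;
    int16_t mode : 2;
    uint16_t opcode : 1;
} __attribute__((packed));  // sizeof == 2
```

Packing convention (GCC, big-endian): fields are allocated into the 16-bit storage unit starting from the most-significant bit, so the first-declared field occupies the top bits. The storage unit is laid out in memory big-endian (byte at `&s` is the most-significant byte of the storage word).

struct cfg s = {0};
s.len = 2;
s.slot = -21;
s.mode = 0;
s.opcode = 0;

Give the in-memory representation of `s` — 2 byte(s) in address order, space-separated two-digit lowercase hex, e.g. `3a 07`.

len:2 = 2 → 0x2 << 14 → word 0x8000
slot:11 = -21 → 0x7eb << 3 → word 0xbf58
mode:2 = 0 → 0x0 << 1 → word 0xbf58
opcode:1 = 0 → 0x0 << 0 → word 0xbf58
word = 0xbf58 → big-endian bytes:
  [0]=0xbf  [1]=0x58

bf 58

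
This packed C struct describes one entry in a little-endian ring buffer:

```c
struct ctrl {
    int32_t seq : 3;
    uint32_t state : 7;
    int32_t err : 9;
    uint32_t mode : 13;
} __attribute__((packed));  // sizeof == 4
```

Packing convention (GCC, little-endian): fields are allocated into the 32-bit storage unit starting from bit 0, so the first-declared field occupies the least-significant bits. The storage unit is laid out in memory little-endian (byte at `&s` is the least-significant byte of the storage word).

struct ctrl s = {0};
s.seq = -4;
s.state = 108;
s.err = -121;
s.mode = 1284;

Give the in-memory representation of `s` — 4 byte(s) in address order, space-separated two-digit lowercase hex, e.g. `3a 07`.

[0+:3] seq=-4 & 0x7 = 0x4; word=0x00000004
[3+:7] state=108 & 0x7f = 0x6c; word=0x00000364
[10+:9] err=-121 & 0x1ff = 0x187; word=0x00061f64
[19+:13] mode=1284 & 0x1fff = 0x504; word=0x28261f64
word = 0x28261f64 → little-endian bytes:
  [0]=0x64  [1]=0x1f  [2]=0x26  [3]=0x28

64 1f 26 28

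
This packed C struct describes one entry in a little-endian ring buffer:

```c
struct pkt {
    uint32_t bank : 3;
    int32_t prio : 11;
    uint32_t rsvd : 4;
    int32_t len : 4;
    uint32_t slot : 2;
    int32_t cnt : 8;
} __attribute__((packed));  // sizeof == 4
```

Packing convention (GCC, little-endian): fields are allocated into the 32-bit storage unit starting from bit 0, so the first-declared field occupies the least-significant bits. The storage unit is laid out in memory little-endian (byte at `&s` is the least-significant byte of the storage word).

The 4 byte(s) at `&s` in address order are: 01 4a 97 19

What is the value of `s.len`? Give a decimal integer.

[0]=0x01 [1]=0x4a [2]=0x97 [3]=0x19 (little-endian) → word 0x19974a01
bank:3 @ bit 0 → (0x19974a01>>0)&0x7 = 0x1
prio:11 @ bit 3 → (0x19974a01>>3)&0x7ff = 0x140
rsvd:4 @ bit 14 → (0x19974a01>>14)&0xf = 0xd
len:4 @ bit 18 → (0x19974a01>>18)&0xf = 0x5  ←
slot:2 @ bit 22 → (0x19974a01>>22)&0x3 = 0x2
cnt:8 @ bit 24 → (0x19974a01>>24)&0xff = 0x19
len signed 4b, MSB=0: value = 5

5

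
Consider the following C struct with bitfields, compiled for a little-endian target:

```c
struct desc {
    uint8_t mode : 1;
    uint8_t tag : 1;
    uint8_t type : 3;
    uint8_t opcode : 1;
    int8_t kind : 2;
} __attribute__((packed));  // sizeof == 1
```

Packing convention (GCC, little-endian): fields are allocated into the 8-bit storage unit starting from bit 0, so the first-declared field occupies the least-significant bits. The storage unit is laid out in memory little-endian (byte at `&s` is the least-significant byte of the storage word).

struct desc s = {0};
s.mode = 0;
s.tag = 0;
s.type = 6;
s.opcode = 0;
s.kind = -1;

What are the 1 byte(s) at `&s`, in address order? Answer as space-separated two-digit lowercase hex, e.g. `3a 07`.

d8

mode:1 = 0 → 0x0 << 0 → word 0x00
tag:1 = 0 → 0x0 << 1 → word 0x00
type:3 = 6 → 0x6 << 2 → word 0x18
opcode:1 = 0 → 0x0 << 5 → word 0x18
kind:2 = -1 → 0x3 << 6 → word 0xd8
word = 0xd8 → little-endian bytes:
  [0]=0xd8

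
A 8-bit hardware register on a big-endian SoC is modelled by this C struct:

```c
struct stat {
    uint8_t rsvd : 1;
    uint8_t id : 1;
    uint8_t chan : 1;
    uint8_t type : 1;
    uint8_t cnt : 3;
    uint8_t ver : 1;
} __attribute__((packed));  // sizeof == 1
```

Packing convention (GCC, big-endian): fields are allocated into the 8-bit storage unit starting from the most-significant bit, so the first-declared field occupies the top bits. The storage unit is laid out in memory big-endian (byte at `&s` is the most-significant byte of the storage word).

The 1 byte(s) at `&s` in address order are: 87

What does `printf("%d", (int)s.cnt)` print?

[0]=0x87 (big-endian) → word 0x87
rsvd [7+:1] = (word>>7) & 0x1 = 1
id [6+:1] = (word>>6) & 0x1 = 0
chan [5+:1] = (word>>5) & 0x1 = 0
type [4+:1] = (word>>4) & 0x1 = 0
cnt [1+:3] = (word>>1) & 0x7 = 3  ←
ver [0+:1] = (word>>0) & 0x1 = 1

3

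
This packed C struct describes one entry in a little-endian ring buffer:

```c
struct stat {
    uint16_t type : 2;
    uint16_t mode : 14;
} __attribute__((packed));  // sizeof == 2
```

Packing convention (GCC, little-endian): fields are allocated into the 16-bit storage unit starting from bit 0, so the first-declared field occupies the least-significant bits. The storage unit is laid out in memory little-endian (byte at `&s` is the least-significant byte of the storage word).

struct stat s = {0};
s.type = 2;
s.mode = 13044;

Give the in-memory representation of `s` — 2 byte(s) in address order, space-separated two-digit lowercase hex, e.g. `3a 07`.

d2 cb

[0+:2] type=2 & 0x3 = 0x2; word=0x0002
[2+:14] mode=13044 & 0x3fff = 0x32f4; word=0xcbd2
word = 0xcbd2 → little-endian bytes:
  [0]=0xd2  [1]=0xcb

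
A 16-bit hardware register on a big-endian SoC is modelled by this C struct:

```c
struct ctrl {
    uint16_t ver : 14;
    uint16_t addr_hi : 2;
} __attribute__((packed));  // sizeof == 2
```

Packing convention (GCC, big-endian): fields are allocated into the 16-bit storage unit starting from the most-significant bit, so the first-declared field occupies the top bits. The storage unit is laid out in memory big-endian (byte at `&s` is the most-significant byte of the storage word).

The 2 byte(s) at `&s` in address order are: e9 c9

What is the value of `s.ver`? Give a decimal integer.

14962

[0]=0xe9 [1]=0xc9 (big-endian) → word 0xe9c9
ver:14 @ bit 2 → (0xe9c9>>2)&0x3fff = 0x3a72  ←
addr_hi:2 @ bit 0 → (0xe9c9>>0)&0x3 = 0x1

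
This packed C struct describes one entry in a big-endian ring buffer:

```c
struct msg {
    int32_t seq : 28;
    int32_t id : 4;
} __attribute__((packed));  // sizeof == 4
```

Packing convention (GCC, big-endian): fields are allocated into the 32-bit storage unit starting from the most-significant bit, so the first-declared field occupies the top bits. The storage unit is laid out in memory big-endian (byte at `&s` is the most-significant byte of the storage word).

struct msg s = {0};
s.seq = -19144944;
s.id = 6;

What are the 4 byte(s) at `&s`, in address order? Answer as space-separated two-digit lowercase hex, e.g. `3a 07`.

ed bd f1 06

seq:28 = -19144944 → 0xedbdf10 << 4 → word 0xedbdf100
id:4 = 6 → 0x6 << 0 → word 0xedbdf106
word = 0xedbdf106 → big-endian bytes:
  [0]=0xed  [1]=0xbd  [2]=0xf1  [3]=0x06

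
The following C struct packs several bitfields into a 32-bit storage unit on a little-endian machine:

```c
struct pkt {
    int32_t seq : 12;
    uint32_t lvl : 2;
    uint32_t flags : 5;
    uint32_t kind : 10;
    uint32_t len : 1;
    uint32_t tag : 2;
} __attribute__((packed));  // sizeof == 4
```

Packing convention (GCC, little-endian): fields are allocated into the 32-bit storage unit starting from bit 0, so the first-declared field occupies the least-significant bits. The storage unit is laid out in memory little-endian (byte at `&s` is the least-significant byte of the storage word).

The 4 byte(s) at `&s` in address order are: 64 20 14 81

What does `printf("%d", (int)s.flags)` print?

16

[0]=0x64 [1]=0x20 [2]=0x14 [3]=0x81 (little-endian) → word 0x81142064
seq:12 @ bit 0 → (0x81142064>>0)&0xfff = 0x64
lvl:2 @ bit 12 → (0x81142064>>12)&0x3 = 0x2
flags:5 @ bit 14 → (0x81142064>>14)&0x1f = 0x10  ←
kind:10 @ bit 19 → (0x81142064>>19)&0x3ff = 0x22
len:1 @ bit 29 → (0x81142064>>29)&0x1 = 0x0
tag:2 @ bit 30 → (0x81142064>>30)&0x3 = 0x2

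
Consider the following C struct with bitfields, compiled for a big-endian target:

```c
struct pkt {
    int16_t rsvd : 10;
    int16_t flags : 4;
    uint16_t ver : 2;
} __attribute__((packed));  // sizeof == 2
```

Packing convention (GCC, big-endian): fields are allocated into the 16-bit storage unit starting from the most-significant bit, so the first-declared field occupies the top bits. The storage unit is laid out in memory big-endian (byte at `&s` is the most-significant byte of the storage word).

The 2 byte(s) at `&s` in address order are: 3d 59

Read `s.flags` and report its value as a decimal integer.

[0]=0x3d [1]=0x59 (big-endian) → word 0x3d59
rsvd [6+:10] = (word>>6) & 0x3ff = 245
flags [2+:4] = (word>>2) & 0xf = 6  ←
ver [0+:2] = (word>>0) & 0x3 = 1
flags signed 4b, MSB=0: value = 6

6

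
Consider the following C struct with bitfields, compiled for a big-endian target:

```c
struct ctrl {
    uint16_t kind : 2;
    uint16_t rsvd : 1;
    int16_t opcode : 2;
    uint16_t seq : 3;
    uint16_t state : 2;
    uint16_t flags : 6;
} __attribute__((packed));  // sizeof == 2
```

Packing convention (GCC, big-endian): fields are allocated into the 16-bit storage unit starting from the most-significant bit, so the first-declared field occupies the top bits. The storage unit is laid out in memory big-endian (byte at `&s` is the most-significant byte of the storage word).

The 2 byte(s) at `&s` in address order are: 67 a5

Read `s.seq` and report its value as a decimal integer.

[0]=0x67 [1]=0xa5 (big-endian) → word 0x67a5
kind:2 @ bit 14 → (0x67a5>>14)&0x3 = 0x1
rsvd:1 @ bit 13 → (0x67a5>>13)&0x1 = 0x1
opcode:2 @ bit 11 → (0x67a5>>11)&0x3 = 0x0
seq:3 @ bit 8 → (0x67a5>>8)&0x7 = 0x7  ←
state:2 @ bit 6 → (0x67a5>>6)&0x3 = 0x2
flags:6 @ bit 0 → (0x67a5>>0)&0x3f = 0x25

7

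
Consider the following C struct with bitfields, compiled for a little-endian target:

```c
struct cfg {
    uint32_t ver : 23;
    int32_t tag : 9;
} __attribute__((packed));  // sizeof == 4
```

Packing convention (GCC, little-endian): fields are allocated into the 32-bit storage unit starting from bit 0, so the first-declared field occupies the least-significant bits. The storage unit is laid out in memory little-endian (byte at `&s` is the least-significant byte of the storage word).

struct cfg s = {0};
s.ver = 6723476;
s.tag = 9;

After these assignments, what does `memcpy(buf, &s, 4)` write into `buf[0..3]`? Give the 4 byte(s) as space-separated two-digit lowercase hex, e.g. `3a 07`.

ver:23 = 6723476 → 0x669794 << 0 → word 0x00669794
tag:9 = 9 → 0x9 << 23 → word 0x04e69794
word = 0x04e69794 → little-endian bytes:
  [0]=0x94  [1]=0x97  [2]=0xe6  [3]=0x04

94 97 e6 04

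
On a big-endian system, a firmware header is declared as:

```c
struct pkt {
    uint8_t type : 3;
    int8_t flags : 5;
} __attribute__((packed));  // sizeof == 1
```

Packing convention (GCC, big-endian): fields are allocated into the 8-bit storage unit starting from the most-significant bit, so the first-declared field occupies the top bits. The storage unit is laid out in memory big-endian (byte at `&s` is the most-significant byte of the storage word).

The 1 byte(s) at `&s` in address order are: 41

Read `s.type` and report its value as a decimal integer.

[0]=0x41 (big-endian) → word 0x41
type:3 @ bit 5 → (0x41>>5)&0x7 = 0x2  ←
flags:5 @ bit 0 → (0x41>>0)&0x1f = 0x1

2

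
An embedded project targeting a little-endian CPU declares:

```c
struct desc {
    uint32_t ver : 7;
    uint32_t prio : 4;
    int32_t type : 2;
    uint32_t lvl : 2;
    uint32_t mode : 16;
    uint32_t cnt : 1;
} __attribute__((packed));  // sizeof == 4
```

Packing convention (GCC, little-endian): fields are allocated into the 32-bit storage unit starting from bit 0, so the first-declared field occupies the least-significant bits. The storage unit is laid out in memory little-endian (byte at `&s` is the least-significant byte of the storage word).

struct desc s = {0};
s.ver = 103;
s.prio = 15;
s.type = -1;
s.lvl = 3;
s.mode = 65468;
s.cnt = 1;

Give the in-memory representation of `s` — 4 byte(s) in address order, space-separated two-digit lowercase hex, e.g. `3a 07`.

e7 7f de ff

[0+:7] ver=103 & 0x7f = 0x67; word=0x00000067
[7+:4] prio=15 & 0xf = 0xf; word=0x000007e7
[11+:2] type=-1 & 0x3 = 0x3; word=0x00001fe7
[13+:2] lvl=3 & 0x3 = 0x3; word=0x00007fe7
[15+:16] mode=65468 & 0xffff = 0xffbc; word=0x7fde7fe7
[31+:1] cnt=1 & 0x1 = 0x1; word=0xffde7fe7
word = 0xffde7fe7 → little-endian bytes:
  [0]=0xe7  [1]=0x7f  [2]=0xde  [3]=0xff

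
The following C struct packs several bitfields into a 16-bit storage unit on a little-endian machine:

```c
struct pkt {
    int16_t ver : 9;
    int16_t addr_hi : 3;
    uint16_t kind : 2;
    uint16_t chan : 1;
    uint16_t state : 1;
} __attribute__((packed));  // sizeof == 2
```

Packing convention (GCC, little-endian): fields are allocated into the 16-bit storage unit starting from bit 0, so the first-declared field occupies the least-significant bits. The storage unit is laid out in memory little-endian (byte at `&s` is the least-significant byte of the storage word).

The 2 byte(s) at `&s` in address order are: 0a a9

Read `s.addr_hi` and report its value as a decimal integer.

[0]=0x0a [1]=0xa9 (little-endian) → word 0xa90a
ver [0+:9] = (word>>0) & 0x1ff = 266
addr_hi [9+:3] = (word>>9) & 0x7 = 4  ←
kind [12+:2] = (word>>12) & 0x3 = 2
chan [14+:1] = (word>>14) & 0x1 = 0
state [15+:1] = (word>>15) & 0x1 = 1
addr_hi signed 3b, MSB=1: 4 - 8 = -4

-4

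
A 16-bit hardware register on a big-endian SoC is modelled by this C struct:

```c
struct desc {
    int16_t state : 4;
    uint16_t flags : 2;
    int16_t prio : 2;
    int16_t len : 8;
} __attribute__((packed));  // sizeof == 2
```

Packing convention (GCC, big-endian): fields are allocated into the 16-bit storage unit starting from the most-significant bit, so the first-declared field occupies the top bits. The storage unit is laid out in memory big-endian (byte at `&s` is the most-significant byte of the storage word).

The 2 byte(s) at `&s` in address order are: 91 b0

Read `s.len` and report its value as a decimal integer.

-80

[0]=0x91 [1]=0xb0 (big-endian) → word 0x91b0
state [12+:4] = (word>>12) & 0xf = 9
flags [10+:2] = (word>>10) & 0x3 = 0
prio [8+:2] = (word>>8) & 0x3 = 1
len [0+:8] = (word>>0) & 0xff = 176  ←
len signed 8b, MSB=1: 176 - 256 = -80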